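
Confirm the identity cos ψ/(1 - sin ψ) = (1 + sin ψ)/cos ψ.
RHS = (1 + sin ψ)(1 - sin ψ) / (cos ψ(1 - sin ψ)) = (1 - sin²ψ) / (cos ψ(1 - sin ψ)) = cos²ψ / (cos ψ(1 - sin ψ)) = cos ψ/(1 - sin ψ) = LHS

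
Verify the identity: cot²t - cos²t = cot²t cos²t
LHS = cos²t/sin²t - cos²t = cos²t(1/sin²t - 1) = cos²t · (1 - sin²t)/sin²t = cos²t · cos²t/sin²t = cos²t · cot²t = RHS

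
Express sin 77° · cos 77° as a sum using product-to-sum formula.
sin 77° cos 77° = (1/2)[sin(77°+77°) + sin(77°-77°)]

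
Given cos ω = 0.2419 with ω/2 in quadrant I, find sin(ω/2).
sin(ω/2) = ±√((1 - cos ω)/2); positive since ω/2 ∈ QI, so sin(ω/2) = 0.6157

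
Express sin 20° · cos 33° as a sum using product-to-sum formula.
sin 20° cos 33° = (1/2)[sin(20°+33°) + sin(20°-33°)]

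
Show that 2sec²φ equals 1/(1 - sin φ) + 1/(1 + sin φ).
RHS = [(1 + sin φ) + (1 - sin φ)] / [(1 - sin φ)(1 + sin φ)] = 2/(1 - sin²φ) = 2/cos²φ = 2sec²φ = LHS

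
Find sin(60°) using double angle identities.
sin(60°) = 2 sin 30° cos 30° = √3/2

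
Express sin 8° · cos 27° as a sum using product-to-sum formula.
sin 8° cos 27° = (1/2)[sin(8°+27°) + sin(8°-27°)]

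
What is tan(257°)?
tan(257°) = 4.331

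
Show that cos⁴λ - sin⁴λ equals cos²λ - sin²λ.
LHS = (cos²λ - sin²λ)(cos²λ + sin²λ) = (cos²λ - sin²λ) · 1 = cos²λ - sin²λ = RHS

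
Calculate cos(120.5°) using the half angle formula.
cos(120.5°) = -√((1 + cos 241°)/2) = -0.5075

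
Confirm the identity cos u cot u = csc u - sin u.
RHS = 1/sin u - sin u = (1 - sin²u)/sin u = cos²u/sin u = cos u · (cos u/sin u) = cos u cot u = LHS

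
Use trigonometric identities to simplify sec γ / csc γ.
sec γ / csc γ = tan γ (using Reciprocal identities)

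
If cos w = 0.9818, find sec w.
sec w = 1/cos w = 1.019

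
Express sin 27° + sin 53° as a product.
sin 27° + sin 53° = 2 sin(40°) cos(-13°)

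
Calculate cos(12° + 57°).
cos(12° + 57°) = cos 12° cos 57° - sin 12° sin 57° = 0.3584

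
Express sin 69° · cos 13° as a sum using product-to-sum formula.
sin 69° cos 13° = (1/2)[sin(69°+13°) + sin(69°-13°)]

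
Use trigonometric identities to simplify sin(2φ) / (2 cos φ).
sin(2φ) / (2 cos φ) = sin φ (using Double angle)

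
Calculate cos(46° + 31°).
cos(46° + 31°) = cos 46° cos 31° - sin 46° sin 31° = 0.225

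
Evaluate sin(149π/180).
sin(149π/180) = 0.515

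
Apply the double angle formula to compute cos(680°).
cos(680°) = cos²340° - sin²340° = 0.766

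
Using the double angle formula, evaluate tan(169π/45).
tan(169π/45) = 2 tan 169π/90 / (1 - tan²169π/90) = -0.9657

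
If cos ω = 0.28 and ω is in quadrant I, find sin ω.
sin ω = 0.96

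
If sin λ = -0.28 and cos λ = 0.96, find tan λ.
tan λ = sin λ / cos λ = -0.2917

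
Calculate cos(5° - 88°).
cos(5° - 88°) = cos 5° cos 88° + sin 5° sin 88° = 0.1219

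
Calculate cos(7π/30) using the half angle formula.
cos(7π/30) = √((1 + cos 7π/15)/2) = 0.7431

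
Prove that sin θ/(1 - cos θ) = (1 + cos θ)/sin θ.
LHS = sin θ(1 + cos θ) / ((1 - cos θ)(1 + cos θ)) = sin θ(1 + cos θ) / (1 - cos²θ) = sin θ(1 + cos θ) / sin²θ = (1 + cos θ)/sin θ = RHS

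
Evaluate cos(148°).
cos(148°) = -0.848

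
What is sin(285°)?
sin(285°) = -(√6+√2)/4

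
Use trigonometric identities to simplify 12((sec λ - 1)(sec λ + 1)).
12((sec λ - 1)(sec λ + 1)) = 12(tan²λ) (using Diff. of squares)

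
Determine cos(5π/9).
cos(5π/9) = -0.1736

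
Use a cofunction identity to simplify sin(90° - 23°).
sin(90° - 23°) = cos(23°)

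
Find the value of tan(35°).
tan(35°) = 0.7002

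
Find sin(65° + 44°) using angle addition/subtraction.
sin(65° + 44°) = sin 65° cos 44° + cos 65° sin 44° = 0.9455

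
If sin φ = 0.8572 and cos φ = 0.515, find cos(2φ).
cos(2φ) = cos²φ - sin²φ = -0.4696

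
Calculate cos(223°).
cos(223°) = -0.7314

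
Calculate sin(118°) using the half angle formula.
sin(118°) = √((1 - cos 236°)/2) = 0.8829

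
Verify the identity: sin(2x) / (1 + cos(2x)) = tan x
LHS = 2 sin x cos x / (2cos²x) = sin x/cos x = tan x = RHS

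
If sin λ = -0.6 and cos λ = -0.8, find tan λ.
tan λ = sin λ / cos λ = 0.75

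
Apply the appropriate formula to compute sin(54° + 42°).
sin(54° + 42°) = sin 54° cos 42° + cos 54° sin 42° = 0.9945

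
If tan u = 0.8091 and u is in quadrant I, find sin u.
sin u = 0.629 (using tan²u + 1 = sec²u)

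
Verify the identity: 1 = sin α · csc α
RHS = sin α · (1/sin α) = 1 = LHS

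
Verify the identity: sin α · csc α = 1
LHS = sin α · (1/sin α) = 1 = RHS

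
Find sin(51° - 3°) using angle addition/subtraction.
sin(51° - 3°) = sin 51° cos 3° - cos 51° sin 3° = 0.7431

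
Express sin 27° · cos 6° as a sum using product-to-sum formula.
sin 27° cos 6° = (1/2)[sin(27°+6°) + sin(27°-6°)]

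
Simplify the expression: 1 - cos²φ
1 - cos²φ = sin²φ (using Pythagorean identity)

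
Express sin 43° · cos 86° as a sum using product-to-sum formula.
sin 43° cos 86° = (1/2)[sin(43°+86°) + sin(43°-86°)]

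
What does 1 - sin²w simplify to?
1 - sin²w = cos²w (using Pythagorean identity)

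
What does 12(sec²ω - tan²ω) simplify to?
12(sec²ω - tan²ω) = 12 (using Pythagorean identity)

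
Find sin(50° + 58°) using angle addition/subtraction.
sin(50° + 58°) = sin 50° cos 58° + cos 50° sin 58° = 0.9511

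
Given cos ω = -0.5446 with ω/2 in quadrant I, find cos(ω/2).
cos(ω/2) = ±√((1 + cos ω)/2); positive since ω/2 ∈ QI, so cos(ω/2) = 0.4772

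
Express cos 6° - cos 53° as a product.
cos 6° - cos 53° = -2 sin(29.5°) sin(-23.5°)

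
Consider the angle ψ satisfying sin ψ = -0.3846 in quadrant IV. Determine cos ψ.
cos ψ = √(1 - sin²ψ) = 0.9231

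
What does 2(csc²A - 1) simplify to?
2(csc²A - 1) = 2(cot²A) (using Pythagorean identity)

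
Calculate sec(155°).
sec(155°) = -1.103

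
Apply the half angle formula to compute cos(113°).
cos(113°) = -√((1 + cos 226°)/2) = -0.3907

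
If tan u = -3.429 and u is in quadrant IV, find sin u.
sin u = -0.96 (using tan²u + 1 = sec²u)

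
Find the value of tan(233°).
tan(233°) = 1.327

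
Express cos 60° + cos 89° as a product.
cos 60° + cos 89° = 2 cos(74.5°) cos(-14.5°)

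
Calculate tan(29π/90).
tan(29π/90) = 1.6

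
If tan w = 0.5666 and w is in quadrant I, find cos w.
cos w = 0.87 (using tan²w + 1 = sec²w)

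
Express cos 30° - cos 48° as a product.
cos 30° - cos 48° = -2 sin(39°) sin(-9°)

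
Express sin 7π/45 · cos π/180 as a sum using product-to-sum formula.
sin 7π/45 cos π/180 = (1/2)[sin(7π/45+π/180) + sin(7π/45-π/180)]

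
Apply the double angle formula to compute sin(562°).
sin(562°) = 2 sin 281° cos 281° = -0.3746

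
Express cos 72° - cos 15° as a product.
cos 72° - cos 15° = -2 sin(43.5°) sin(28.5°)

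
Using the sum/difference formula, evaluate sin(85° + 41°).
sin(85° + 41°) = sin 85° cos 41° + cos 85° sin 41° = 0.809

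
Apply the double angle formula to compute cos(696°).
cos(696°) = 1 - 2sin²348° = 0.9135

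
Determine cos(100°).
cos(100°) = -0.1736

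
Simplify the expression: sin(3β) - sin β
sin(3β) - sin β = 2 cos(2β) sin β (using Sum-to-product)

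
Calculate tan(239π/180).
tan(239π/180) = 1.664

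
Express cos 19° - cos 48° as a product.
cos 19° - cos 48° = -2 sin(33.5°) sin(-14.5°)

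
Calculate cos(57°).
cos(57°) = 0.5446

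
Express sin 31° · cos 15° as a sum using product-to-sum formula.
sin 31° cos 15° = (1/2)[sin(31°+15°) + sin(31°-15°)]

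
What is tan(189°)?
tan(189°) = 0.1584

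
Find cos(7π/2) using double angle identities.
cos(7π/2) = cos²7π/4 - sin²7π/4 = 0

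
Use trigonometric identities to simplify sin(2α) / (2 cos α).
sin(2α) / (2 cos α) = sin α (using Double angle)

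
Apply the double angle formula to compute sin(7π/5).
sin(7π/5) = 2 sin 7π/10 cos 7π/10 = -0.9511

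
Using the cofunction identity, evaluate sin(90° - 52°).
sin(90° - 52°) = cos(52°) = 0.6157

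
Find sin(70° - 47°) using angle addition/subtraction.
sin(70° - 47°) = sin 70° cos 47° - cos 70° sin 47° = 0.3907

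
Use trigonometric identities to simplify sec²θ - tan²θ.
sec²θ - tan²θ = 1 (using Pythagorean identity)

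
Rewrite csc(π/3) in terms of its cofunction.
csc(π/3) = sec(π/2 - π/3) = sec(π/6)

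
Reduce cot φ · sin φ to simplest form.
cot φ · sin φ = cos φ (using Quotient identity)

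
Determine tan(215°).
tan(215°) = 0.7002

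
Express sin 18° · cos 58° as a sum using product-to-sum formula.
sin 18° cos 58° = (1/2)[sin(18°+58°) + sin(18°-58°)]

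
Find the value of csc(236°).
csc(236°) = -1.206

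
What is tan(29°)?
tan(29°) = 0.5543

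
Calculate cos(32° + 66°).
cos(32° + 66°) = cos 32° cos 66° - sin 32° sin 66° = -0.1392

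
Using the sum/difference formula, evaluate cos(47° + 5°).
cos(47° + 5°) = cos 47° cos 5° - sin 47° sin 5° = 0.6157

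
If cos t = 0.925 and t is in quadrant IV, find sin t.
sin t = -0.38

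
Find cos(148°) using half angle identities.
cos(148°) = -√((1 + cos 296°)/2) = -0.848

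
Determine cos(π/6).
cos(π/6) = √3/2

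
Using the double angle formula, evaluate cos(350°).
cos(350°) = cos²175° - sin²175° = 0.9848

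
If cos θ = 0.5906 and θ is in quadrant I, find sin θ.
sin θ = 0.807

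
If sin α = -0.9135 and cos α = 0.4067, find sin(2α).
sin(2α) = 2 sin α cos α = -0.743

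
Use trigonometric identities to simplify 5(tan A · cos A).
5(tan A · cos A) = 5(sin A) (using Quotient identity)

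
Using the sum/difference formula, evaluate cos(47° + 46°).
cos(47° + 46°) = cos 47° cos 46° - sin 47° sin 46° = -0.05234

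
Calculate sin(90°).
sin(90°) = 1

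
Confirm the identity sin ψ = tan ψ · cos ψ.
RHS = (sin ψ/cos ψ) · cos ψ = sin ψ = LHS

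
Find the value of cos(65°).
cos(65°) = 0.4226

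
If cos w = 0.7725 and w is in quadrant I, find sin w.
sin w = 0.635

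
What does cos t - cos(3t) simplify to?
cos t - cos(3t) = 2 sin(2t) sin t (using Sum-to-product)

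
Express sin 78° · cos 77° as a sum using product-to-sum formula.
sin 78° cos 77° = (1/2)[sin(78°+77°) + sin(78°-77°)]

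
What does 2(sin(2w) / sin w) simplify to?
2(sin(2w) / sin w) = 2(2 cos w) (using Double angle)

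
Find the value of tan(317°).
tan(317°) = -0.9325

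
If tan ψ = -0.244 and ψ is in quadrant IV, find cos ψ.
cos ψ = 0.9715 (using tan²ψ + 1 = sec²ψ)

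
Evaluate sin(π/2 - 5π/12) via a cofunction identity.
sin(π/2 - 5π/12) = cos(5π/12) = (√6-√2)/4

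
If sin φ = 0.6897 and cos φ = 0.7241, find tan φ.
tan φ = sin φ / cos φ = 0.9525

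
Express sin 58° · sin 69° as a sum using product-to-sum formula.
sin 58° sin 69° = (1/2)[cos(58°-69°) - cos(58°+69°)]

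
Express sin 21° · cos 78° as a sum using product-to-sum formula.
sin 21° cos 78° = (1/2)[sin(21°+78°) + sin(21°-78°)]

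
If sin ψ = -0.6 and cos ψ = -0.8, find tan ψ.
tan ψ = sin ψ / cos ψ = 0.75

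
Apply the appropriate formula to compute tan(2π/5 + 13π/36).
tan(2π/5 + 13π/36) = (tan 2π/5 + tan 13π/36)/(1 - tan 2π/5 tan 13π/36) = -0.9325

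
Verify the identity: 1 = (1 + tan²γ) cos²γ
RHS = sec²γ · cos²γ = (1/cos²γ) · cos²γ = 1 = LHS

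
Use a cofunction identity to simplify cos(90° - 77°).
cos(90° - 77°) = sin(77°)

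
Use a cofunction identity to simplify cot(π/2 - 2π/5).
cot(π/2 - 2π/5) = tan(2π/5)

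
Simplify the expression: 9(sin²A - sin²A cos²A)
9(sin²A - sin²A cos²A) = 9(sin⁴A) (using Factoring)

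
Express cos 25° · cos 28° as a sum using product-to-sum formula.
cos 25° cos 28° = (1/2)[cos(25°-28°) + cos(25°+28°)]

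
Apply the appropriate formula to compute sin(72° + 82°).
sin(72° + 82°) = sin 72° cos 82° + cos 72° sin 82° = 0.4384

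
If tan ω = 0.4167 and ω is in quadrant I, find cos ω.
cos ω = 0.9231 (using tan²ω + 1 = sec²ω)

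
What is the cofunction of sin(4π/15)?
sin(4π/15) = cos(π/2 - 4π/15) = cos(7π/30)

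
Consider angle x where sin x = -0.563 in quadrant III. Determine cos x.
cos x = ±√(1 - sin²x) = -0.8265 (negative in QIII)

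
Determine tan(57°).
tan(57°) = 1.54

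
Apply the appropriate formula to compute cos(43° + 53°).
cos(43° + 53°) = cos 43° cos 53° - sin 43° sin 53° = -0.1045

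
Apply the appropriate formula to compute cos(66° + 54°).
cos(66° + 54°) = cos 66° cos 54° - sin 66° sin 54° = -1/2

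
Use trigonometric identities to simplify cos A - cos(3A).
cos A - cos(3A) = 2 sin(2A) sin A (using Sum-to-product)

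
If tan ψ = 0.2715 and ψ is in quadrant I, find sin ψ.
sin ψ = 0.262 (using tan²ψ + 1 = sec²ψ)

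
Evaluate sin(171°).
sin(171°) = 0.1564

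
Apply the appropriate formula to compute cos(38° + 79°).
cos(38° + 79°) = cos 38° cos 79° - sin 38° sin 79° = -0.454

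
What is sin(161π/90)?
sin(161π/90) = -0.6157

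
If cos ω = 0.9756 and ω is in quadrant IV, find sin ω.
sin ω = -0.2196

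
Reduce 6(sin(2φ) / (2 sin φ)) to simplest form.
6(sin(2φ) / (2 sin φ)) = 6(cos φ) (using Double angle)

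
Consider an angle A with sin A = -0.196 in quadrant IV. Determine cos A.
cos A = √(1 - sin²A) = 0.9806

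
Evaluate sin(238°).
sin(238°) = -0.848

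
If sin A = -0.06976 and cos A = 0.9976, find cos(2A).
cos(2A) = cos²A - sin²A = 0.9903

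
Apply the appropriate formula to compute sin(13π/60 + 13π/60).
sin(13π/60 + 13π/60) = sin 13π/60 cos 13π/60 + cos 13π/60 sin 13π/60 = 0.9781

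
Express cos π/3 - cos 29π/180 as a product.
cos π/3 - cos 29π/180 = -2 sin(89π/360) sin(31π/360)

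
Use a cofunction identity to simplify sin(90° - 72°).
sin(90° - 72°) = cos(72°)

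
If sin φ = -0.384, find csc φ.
csc φ = 1/sin φ = -2.604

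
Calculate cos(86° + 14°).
cos(86° + 14°) = cos 86° cos 14° - sin 86° sin 14° = -0.1736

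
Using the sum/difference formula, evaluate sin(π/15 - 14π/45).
sin(π/15 - 14π/45) = sin π/15 cos 14π/45 - cos π/15 sin 14π/45 = -0.6947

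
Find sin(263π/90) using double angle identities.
sin(263π/90) = 2 sin 263π/180 cos 263π/180 = 0.2419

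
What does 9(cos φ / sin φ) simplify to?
9(cos φ / sin φ) = 9(cot φ) (using Quotient identity)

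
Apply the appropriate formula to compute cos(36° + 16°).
cos(36° + 16°) = cos 36° cos 16° - sin 36° sin 16° = 0.6157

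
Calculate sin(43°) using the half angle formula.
sin(43°) = √((1 - cos 86°)/2) = 0.682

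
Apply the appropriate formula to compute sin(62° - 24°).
sin(62° - 24°) = sin 62° cos 24° - cos 62° sin 24° = 0.6157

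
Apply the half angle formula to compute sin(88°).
sin(88°) = √((1 - cos 176°)/2) = 0.9994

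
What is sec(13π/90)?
sec(13π/90) = 1.113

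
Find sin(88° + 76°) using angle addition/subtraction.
sin(88° + 76°) = sin 88° cos 76° + cos 88° sin 76° = 0.2756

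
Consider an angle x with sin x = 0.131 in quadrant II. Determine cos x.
cos x = ±√(1 - sin²x) = -0.9914 (negative in QII)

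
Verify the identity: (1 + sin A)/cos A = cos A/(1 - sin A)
LHS = (1 + sin A)(1 - sin A) / (cos A(1 - sin A)) = (1 - sin²A) / (cos A(1 - sin A)) = cos²A / (cos A(1 - sin A)) = cos A/(1 - sin A) = RHS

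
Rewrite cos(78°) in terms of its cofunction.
cos(78°) = sin(90° - 78°) = sin(12°)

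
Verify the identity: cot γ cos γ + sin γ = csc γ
LHS = cos²γ/sin γ + sin γ = (cos²γ + sin²γ)/sin γ = 1/sin γ = csc γ = RHS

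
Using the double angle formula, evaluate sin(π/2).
sin(π/2) = 2 sin π/4 cos π/4 = 1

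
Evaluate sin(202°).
sin(202°) = -0.3746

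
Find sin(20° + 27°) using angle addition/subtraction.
sin(20° + 27°) = sin 20° cos 27° + cos 20° sin 27° = 0.7314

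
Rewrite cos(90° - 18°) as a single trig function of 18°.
cos(90° - 18°) = sin(18°)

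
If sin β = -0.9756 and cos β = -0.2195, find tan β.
tan β = sin β / cos β = 4.445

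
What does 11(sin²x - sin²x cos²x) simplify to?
11(sin²x - sin²x cos²x) = 11(sin⁴x) (using Factoring)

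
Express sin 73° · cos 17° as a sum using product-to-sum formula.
sin 73° cos 17° = (1/2)[sin(73°+17°) + sin(73°-17°)]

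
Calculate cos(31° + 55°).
cos(31° + 55°) = cos 31° cos 55° - sin 31° sin 55° = 0.06976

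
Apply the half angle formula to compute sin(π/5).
sin(π/5) = √((1 - cos 2π/5)/2) = 0.5878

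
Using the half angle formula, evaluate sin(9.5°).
sin(9.5°) = √((1 - cos 19°)/2) = 0.165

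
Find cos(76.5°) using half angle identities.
cos(76.5°) = √((1 + cos 153°)/2) = 0.2334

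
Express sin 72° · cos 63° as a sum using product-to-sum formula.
sin 72° cos 63° = (1/2)[sin(72°+63°) + sin(72°-63°)]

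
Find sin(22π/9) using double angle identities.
sin(22π/9) = 2 sin 11π/9 cos 11π/9 = 0.9848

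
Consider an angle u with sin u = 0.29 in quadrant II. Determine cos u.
cos u = ±√(1 - sin²u) = -0.957 (negative in QII)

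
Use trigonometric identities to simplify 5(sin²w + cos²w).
5(sin²w + cos²w) = 5 (using Pythagorean identity)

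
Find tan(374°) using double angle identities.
tan(374°) = 2 tan 187° / (1 - tan²187°) = 0.2493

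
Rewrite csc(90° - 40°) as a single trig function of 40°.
csc(90° - 40°) = sec(40°)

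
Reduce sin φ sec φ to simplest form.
sin φ sec φ = tan φ (using Reciprocal + quotient)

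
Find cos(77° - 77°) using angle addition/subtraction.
cos(77° - 77°) = cos 77° cos 77° + sin 77° sin 77° = 1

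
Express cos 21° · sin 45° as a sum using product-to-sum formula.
cos 21° sin 45° = (1/2)[sin(21°+45°) - sin(21°-45°)]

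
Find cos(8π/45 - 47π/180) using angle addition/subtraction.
cos(8π/45 - 47π/180) = cos 8π/45 cos 47π/180 + sin 8π/45 sin 47π/180 = (√6+√2)/4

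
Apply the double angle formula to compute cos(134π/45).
cos(134π/45) = 1 - 2sin²67π/45 = -0.9976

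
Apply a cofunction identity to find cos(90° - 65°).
cos(90° - 65°) = sin(65°) = 0.9063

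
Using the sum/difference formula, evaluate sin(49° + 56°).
sin(49° + 56°) = sin 49° cos 56° + cos 49° sin 56° = (√6+√2)/4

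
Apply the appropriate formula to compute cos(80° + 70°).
cos(80° + 70°) = cos 80° cos 70° - sin 80° sin 70° = -√3/2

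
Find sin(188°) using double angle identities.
sin(188°) = 2 sin 94° cos 94° = -0.1392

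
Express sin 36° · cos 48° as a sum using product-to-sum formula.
sin 36° cos 48° = (1/2)[sin(36°+48°) + sin(36°-48°)]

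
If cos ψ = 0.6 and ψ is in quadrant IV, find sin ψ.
sin ψ = -0.8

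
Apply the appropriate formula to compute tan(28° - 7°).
tan(28° - 7°) = (tan 28° - tan 7°)/(1 + tan 28° tan 7°) = 0.3839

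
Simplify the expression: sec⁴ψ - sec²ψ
sec⁴ψ - sec²ψ = tan⁴ψ + tan²ψ (using Pythagorean)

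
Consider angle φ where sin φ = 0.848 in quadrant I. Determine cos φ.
cos φ = √(1 - sin²φ) = 0.53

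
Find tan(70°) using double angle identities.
tan(70°) = 2 tan 35° / (1 - tan²35°) = 2.747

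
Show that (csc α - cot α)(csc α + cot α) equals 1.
LHS = csc²α - cot²α = (1 + cot²α) - cot²α = 1 = RHS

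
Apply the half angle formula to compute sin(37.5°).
sin(37.5°) = √((1 - cos 75°)/2) = 0.6088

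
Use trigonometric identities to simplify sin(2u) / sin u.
sin(2u) / sin u = 2 cos u (using Double angle)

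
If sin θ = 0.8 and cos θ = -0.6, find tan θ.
tan θ = sin θ / cos θ = -1.333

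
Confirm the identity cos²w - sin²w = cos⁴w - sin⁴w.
RHS = (cos²w - sin²w)(cos²w + sin²w) = (cos²w - sin²w) · 1 = cos²w - sin²w = LHS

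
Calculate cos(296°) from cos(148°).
cos(296°) = cos²148° - sin²148° = 0.4384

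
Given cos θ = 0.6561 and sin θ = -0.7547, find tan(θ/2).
tan(θ/2) = sin θ / (1 + cos θ) = -0.4557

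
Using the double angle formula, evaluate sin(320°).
sin(320°) = 2 sin 160° cos 160° = -0.6428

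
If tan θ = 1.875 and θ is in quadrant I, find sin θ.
sin θ = 0.8824 (using tan²θ + 1 = sec²θ)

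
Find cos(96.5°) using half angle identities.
cos(96.5°) = -√((1 + cos 193°)/2) = -0.1132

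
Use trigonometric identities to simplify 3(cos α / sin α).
3(cos α / sin α) = 3(cot α) (using Quotient identity)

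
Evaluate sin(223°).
sin(223°) = -0.682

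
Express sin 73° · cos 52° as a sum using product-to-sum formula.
sin 73° cos 52° = (1/2)[sin(73°+52°) + sin(73°-52°)]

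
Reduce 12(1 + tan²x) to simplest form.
12(1 + tan²x) = 12(sec²x) (using Pythagorean identity)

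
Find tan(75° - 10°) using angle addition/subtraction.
tan(75° - 10°) = (tan 75° - tan 10°)/(1 + tan 75° tan 10°) = 2.145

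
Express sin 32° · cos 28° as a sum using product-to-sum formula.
sin 32° cos 28° = (1/2)[sin(32°+28°) + sin(32°-28°)]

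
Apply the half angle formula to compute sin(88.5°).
sin(88.5°) = √((1 - cos 177°)/2) = 0.9997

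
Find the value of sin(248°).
sin(248°) = -0.9272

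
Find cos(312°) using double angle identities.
cos(312°) = cos²156° - sin²156° = 0.6691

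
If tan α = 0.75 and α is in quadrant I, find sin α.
sin α = 0.6 (using tan²α + 1 = sec²α)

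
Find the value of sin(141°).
sin(141°) = 0.6293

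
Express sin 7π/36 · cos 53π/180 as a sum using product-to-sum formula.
sin 7π/36 cos 53π/180 = (1/2)[sin(7π/36+53π/180) + sin(7π/36-53π/180)]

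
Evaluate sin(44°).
sin(44°) = 0.6947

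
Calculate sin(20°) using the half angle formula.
sin(20°) = √((1 - cos 40°)/2) = 0.342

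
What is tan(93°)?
tan(93°) = -19.08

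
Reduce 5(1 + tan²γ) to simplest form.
5(1 + tan²γ) = 5(sec²γ) (using Pythagorean identity)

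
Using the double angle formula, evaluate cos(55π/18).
cos(55π/18) = 1 - 2sin²55π/36 = -0.9848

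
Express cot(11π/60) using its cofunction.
cot(11π/60) = tan(π/2 - 11π/60) = tan(19π/60)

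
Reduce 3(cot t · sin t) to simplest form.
3(cot t · sin t) = 3(cos t) (using Quotient identity)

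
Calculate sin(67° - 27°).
sin(67° - 27°) = sin 67° cos 27° - cos 67° sin 27° = 0.6428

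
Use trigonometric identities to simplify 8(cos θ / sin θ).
8(cos θ / sin θ) = 8(cot θ) (using Quotient identity)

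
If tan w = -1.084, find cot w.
cot w = 1/tan w = -0.9225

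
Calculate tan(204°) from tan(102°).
tan(204°) = 2 tan 102° / (1 - tan²102°) = 0.4452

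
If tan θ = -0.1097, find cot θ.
cot θ = 1/tan θ = -9.116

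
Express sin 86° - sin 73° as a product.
sin 86° - sin 73° = 2 cos(79.5°) sin(6.5°)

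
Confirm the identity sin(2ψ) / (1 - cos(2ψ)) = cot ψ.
LHS = 2 sin ψ cos ψ / (2sin²ψ) = cos ψ/sin ψ = cot ψ = RHS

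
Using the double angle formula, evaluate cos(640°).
cos(640°) = cos²320° - sin²320° = 0.1736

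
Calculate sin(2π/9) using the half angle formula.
sin(2π/9) = √((1 - cos 4π/9)/2) = 0.6428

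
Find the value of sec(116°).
sec(116°) = -2.281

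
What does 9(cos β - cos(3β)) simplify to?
9(cos β - cos(3β)) = 9(2 sin(2β) sin β) (using Sum-to-product)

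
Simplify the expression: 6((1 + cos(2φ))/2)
6((1 + cos(2φ))/2) = 6(cos²φ) (using Power reduction)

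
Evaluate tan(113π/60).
tan(113π/60) = -0.3839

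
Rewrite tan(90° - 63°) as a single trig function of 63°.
tan(90° - 63°) = cot(63°)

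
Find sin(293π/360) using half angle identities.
sin(293π/360) = √((1 - cos 293π/180)/2) = 0.5519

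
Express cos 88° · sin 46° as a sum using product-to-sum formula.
cos 88° sin 46° = (1/2)[sin(88°+46°) - sin(88°-46°)]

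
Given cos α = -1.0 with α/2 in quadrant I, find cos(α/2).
cos(α/2) = ±√((1 + cos α)/2); positive since α/2 ∈ QI, so cos(α/2) = 0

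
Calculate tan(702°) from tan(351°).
tan(702°) = 2 tan 351° / (1 - tan²351°) = -0.3249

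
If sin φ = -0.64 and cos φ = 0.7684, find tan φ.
tan φ = sin φ / cos φ = -0.8329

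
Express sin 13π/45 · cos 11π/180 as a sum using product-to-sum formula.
sin 13π/45 cos 11π/180 = (1/2)[sin(13π/45+11π/180) + sin(13π/45-11π/180)]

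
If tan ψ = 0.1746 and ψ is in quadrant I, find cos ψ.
cos ψ = 0.9851 (using tan²ψ + 1 = sec²ψ)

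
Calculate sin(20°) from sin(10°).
sin(20°) = 2 sin 10° cos 10° = 0.342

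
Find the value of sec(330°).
sec(330°) = 2√3/3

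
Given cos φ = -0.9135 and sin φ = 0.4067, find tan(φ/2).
tan(φ/2) = sin φ / (1 + cos φ) = 4.702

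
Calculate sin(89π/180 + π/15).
sin(89π/180 + π/15) = sin 89π/180 cos π/15 + cos 89π/180 sin π/15 = 0.9816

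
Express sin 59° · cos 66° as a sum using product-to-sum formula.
sin 59° cos 66° = (1/2)[sin(59°+66°) + sin(59°-66°)]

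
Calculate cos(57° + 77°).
cos(57° + 77°) = cos 57° cos 77° - sin 57° sin 77° = -0.6947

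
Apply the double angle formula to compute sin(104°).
sin(104°) = 2 sin 52° cos 52° = 0.9703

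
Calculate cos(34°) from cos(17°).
cos(34°) = 1 - 2sin²17° = 0.829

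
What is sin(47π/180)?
sin(47π/180) = 0.7314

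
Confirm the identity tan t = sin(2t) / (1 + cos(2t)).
RHS = 2 sin t cos t / (2cos²t) = sin t/cos t = tan t = LHS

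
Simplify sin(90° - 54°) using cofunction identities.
sin(90° - 54°) = cos(54°)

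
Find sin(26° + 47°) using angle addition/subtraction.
sin(26° + 47°) = sin 26° cos 47° + cos 26° sin 47° = 0.9563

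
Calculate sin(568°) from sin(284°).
sin(568°) = 2 sin 284° cos 284° = -0.4695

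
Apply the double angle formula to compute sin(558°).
sin(558°) = 2 sin 279° cos 279° = -0.309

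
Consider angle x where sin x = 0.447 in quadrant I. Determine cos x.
cos x = √(1 - sin²x) = 0.8945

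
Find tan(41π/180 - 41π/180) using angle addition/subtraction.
tan(41π/180 - 41π/180) = (tan 41π/180 - tan 41π/180)/(1 + tan 41π/180 tan 41π/180) = 0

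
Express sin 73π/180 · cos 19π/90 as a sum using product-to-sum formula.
sin 73π/180 cos 19π/90 = (1/2)[sin(73π/180+19π/90) + sin(73π/180-19π/90)]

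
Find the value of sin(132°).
sin(132°) = 0.7431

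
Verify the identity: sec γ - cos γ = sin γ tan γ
LHS = 1/cos γ - cos γ = (1 - cos²γ)/cos γ = sin²γ/cos γ = sin γ · (sin γ/cos γ) = sin γ tan γ = RHS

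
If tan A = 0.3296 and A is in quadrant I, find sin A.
sin A = 0.313 (using tan²A + 1 = sec²A)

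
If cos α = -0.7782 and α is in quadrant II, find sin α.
sin α = 0.628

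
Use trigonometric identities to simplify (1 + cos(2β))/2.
(1 + cos(2β))/2 = cos²β (using Power reduction)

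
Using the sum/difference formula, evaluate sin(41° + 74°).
sin(41° + 74°) = sin 41° cos 74° + cos 41° sin 74° = 0.9063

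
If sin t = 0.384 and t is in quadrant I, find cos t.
cos t = 0.9233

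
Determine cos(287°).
cos(287°) = 0.2924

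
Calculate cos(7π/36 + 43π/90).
cos(7π/36 + 43π/90) = cos 7π/36 cos 43π/90 - sin 7π/36 sin 43π/90 = -0.515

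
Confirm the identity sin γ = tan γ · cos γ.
RHS = (sin γ/cos γ) · cos γ = sin γ = LHS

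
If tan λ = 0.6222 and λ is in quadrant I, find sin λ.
sin λ = 0.5283 (using tan²λ + 1 = sec²λ)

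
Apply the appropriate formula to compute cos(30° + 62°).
cos(30° + 62°) = cos 30° cos 62° - sin 30° sin 62° = -0.0349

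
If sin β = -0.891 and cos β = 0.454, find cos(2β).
cos(2β) = cos²β - sin²β = -0.5878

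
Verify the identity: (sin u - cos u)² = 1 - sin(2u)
LHS = sin²u - 2 sin u cos u + cos²u = (sin²u + cos²u) - 2 sin u cos u = 1 - sin(2u) = RHS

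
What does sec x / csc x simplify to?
sec x / csc x = tan x (using Reciprocal identities)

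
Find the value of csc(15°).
csc(15°) = 3.864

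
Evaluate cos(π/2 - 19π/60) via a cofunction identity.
cos(π/2 - 19π/60) = sin(19π/60) = 0.8387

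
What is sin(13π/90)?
sin(13π/90) = 0.4384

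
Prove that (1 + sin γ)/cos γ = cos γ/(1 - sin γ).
LHS = (1 + sin γ)(1 - sin γ) / (cos γ(1 - sin γ)) = (1 - sin²γ) / (cos γ(1 - sin γ)) = cos²γ / (cos γ(1 - sin γ)) = cos γ/(1 - sin γ) = RHS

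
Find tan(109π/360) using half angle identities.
tan(109π/360) = sin 109π/180 / (1 + cos 109π/180) = 1.402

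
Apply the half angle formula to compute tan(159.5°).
tan(159.5°) = sin 319° / (1 + cos 319°) = -0.3739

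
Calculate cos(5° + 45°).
cos(5° + 45°) = cos 5° cos 45° - sin 5° sin 45° = 0.6428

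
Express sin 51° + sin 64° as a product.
sin 51° + sin 64° = 2 sin(57.5°) cos(-6.5°)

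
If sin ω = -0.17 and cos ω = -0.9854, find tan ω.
tan ω = sin ω / cos ω = 0.1725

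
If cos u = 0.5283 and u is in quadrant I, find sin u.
sin u = 0.8491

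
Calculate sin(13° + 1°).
sin(13° + 1°) = sin 13° cos 1° + cos 13° sin 1° = 0.2419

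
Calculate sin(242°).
sin(242°) = -0.8829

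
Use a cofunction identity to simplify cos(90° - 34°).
cos(90° - 34°) = sin(34°)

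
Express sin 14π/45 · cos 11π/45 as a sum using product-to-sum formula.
sin 14π/45 cos 11π/45 = (1/2)[sin(14π/45+11π/45) + sin(14π/45-11π/45)]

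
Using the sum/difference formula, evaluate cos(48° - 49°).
cos(48° - 49°) = cos 48° cos 49° + sin 48° sin 49° = 0.9998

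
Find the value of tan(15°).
tan(15°) = 2-√3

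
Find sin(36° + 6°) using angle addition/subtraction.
sin(36° + 6°) = sin 36° cos 6° + cos 36° sin 6° = 0.6691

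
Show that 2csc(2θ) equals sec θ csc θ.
LHS = 2/sin(2θ) = 2/(2 sin θ cos θ) = 1/(sin θ cos θ) = (1/cos θ)(1/sin θ) = sec θ csc θ = RHS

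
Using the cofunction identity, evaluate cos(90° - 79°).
cos(90° - 79°) = sin(79°) = 0.9816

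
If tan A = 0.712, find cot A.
cot A = 1/tan A = 1.404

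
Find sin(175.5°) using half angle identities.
sin(175.5°) = √((1 - cos 351°)/2) = 0.07846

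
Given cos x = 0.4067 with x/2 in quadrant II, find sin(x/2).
sin(x/2) = ±√((1 - cos x)/2); positive since x/2 ∈ QII, so sin(x/2) = 0.5447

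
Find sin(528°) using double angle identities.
sin(528°) = 2 sin 264° cos 264° = 0.2079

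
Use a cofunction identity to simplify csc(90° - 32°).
csc(90° - 32°) = sec(32°)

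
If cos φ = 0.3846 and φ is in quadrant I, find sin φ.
sin φ = 0.9231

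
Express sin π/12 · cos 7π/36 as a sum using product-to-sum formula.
sin π/12 cos 7π/36 = (1/2)[sin(π/12+7π/36) + sin(π/12-7π/36)]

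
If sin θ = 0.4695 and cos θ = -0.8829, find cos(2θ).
cos(2θ) = cos²θ - sin²θ = 0.5591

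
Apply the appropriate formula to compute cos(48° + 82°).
cos(48° + 82°) = cos 48° cos 82° - sin 48° sin 82° = -0.6428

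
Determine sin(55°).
sin(55°) = 0.8192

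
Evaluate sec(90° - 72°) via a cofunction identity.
sec(90° - 72°) = csc(72°) = 1.051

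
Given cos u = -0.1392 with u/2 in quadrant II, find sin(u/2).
sin(u/2) = ±√((1 - cos u)/2); positive since u/2 ∈ QII, so sin(u/2) = 0.7547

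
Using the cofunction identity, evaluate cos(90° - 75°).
cos(90° - 75°) = sin(75°) = (√6+√2)/4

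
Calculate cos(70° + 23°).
cos(70° + 23°) = cos 70° cos 23° - sin 70° sin 23° = -0.05234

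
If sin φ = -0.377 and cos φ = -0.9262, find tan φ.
tan φ = sin φ / cos φ = 0.407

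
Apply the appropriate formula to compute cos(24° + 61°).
cos(24° + 61°) = cos 24° cos 61° - sin 24° sin 61° = 0.08716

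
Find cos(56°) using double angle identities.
cos(56°) = cos²28° - sin²28° = 0.5592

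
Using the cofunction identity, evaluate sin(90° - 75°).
sin(90° - 75°) = cos(75°) = (√6-√2)/4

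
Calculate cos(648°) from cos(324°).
cos(648°) = cos²324° - sin²324° = 0.309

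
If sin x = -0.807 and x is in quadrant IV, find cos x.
cos x = 0.5906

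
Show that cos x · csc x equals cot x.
LHS = cos x · (1/sin x) = cos x/sin x = cot x = RHS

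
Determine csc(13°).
csc(13°) = 4.445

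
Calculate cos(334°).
cos(334°) = 0.8988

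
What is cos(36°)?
cos(36°) = 0.809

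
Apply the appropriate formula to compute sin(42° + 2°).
sin(42° + 2°) = sin 42° cos 2° + cos 42° sin 2° = 0.6947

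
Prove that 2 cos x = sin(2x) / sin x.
RHS = 2 sin x cos x / sin x = 2 cos x = LHS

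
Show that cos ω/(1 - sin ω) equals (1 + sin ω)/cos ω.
RHS = (1 + sin ω)(1 - sin ω) / (cos ω(1 - sin ω)) = (1 - sin²ω) / (cos ω(1 - sin ω)) = cos²ω / (cos ω(1 - sin ω)) = cos ω/(1 - sin ω) = LHS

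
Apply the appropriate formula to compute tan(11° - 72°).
tan(11° - 72°) = (tan 11° - tan 72°)/(1 + tan 11° tan 72°) = -1.804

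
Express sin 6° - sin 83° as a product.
sin 6° - sin 83° = 2 cos(44.5°) sin(-38.5°)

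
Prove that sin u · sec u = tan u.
LHS = sin u · (1/cos u) = sin u/cos u = tan u = RHS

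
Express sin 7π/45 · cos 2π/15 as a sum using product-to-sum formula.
sin 7π/45 cos 2π/15 = (1/2)[sin(7π/45+2π/15) + sin(7π/45-2π/15)]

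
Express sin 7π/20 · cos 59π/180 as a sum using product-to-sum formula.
sin 7π/20 cos 59π/180 = (1/2)[sin(7π/20+59π/180) + sin(7π/20-59π/180)]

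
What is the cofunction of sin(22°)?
sin(22°) = cos(90° - 22°) = cos(68°)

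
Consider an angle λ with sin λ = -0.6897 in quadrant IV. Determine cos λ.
cos λ = √(1 - sin²λ) = 0.7241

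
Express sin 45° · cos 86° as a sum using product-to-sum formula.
sin 45° cos 86° = (1/2)[sin(45°+86°) + sin(45°-86°)]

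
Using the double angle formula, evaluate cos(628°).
cos(628°) = cos²314° - sin²314° = -0.0349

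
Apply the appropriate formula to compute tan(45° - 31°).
tan(45° - 31°) = (tan 45° - tan 31°)/(1 + tan 45° tan 31°) = 0.2493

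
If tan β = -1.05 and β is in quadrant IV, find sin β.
sin β = -0.7241 (using tan²β + 1 = sec²β)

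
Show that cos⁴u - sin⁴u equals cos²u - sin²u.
LHS = (cos²u - sin²u)(cos²u + sin²u) = (cos²u - sin²u) · 1 = cos²u - sin²u = RHS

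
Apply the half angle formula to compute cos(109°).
cos(109°) = -√((1 + cos 218°)/2) = -0.3256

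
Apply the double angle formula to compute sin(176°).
sin(176°) = 2 sin 88° cos 88° = 0.06976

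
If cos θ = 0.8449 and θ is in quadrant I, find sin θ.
sin θ = 0.5349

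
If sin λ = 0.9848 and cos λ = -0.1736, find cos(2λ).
cos(2λ) = cos²λ - sin²λ = -0.9397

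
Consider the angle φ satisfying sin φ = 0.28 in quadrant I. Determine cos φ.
cos φ = √(1 - sin²φ) = 0.96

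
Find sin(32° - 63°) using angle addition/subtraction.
sin(32° - 63°) = sin 32° cos 63° - cos 32° sin 63° = -0.515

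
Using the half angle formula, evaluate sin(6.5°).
sin(6.5°) = √((1 - cos 13°)/2) = 0.1132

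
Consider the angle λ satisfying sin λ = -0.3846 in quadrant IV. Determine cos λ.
cos λ = √(1 - sin²λ) = 0.9231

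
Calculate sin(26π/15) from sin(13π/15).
sin(26π/15) = 2 sin 13π/15 cos 13π/15 = -0.7431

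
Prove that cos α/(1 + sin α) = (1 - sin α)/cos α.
RHS = (1 - sin α)(1 + sin α) / (cos α(1 + sin α)) = (1 - sin²α) / (cos α(1 + sin α)) = cos²α / (cos α(1 + sin α)) = cos α/(1 + sin α) = LHS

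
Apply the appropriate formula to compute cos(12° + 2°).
cos(12° + 2°) = cos 12° cos 2° - sin 12° sin 2° = 0.9703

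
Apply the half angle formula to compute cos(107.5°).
cos(107.5°) = -√((1 + cos 215°)/2) = -0.3007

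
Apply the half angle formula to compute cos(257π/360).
cos(257π/360) = -√((1 + cos 257π/180)/2) = -0.6225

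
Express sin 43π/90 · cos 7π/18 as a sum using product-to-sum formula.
sin 43π/90 cos 7π/18 = (1/2)[sin(43π/90+7π/18) + sin(43π/90-7π/18)]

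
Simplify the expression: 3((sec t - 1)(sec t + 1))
3((sec t - 1)(sec t + 1)) = 3(tan²t) (using Diff. of squares)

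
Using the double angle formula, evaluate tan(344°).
tan(344°) = 2 tan 172° / (1 - tan²172°) = -0.2867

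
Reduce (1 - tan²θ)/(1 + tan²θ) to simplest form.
(1 - tan²θ)/(1 + tan²θ) = cos(2θ) (using Double angle)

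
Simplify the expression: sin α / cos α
sin α / cos α = tan α (using Quotient identity)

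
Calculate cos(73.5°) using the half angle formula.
cos(73.5°) = √((1 + cos 147°)/2) = 0.284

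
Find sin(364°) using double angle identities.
sin(364°) = 2 sin 182° cos 182° = 0.06976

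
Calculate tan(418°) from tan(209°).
tan(418°) = 2 tan 209° / (1 - tan²209°) = 1.6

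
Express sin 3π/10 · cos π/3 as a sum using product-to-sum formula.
sin 3π/10 cos π/3 = (1/2)[sin(3π/10+π/3) + sin(3π/10-π/3)]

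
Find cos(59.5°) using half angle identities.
cos(59.5°) = √((1 + cos 119°)/2) = 0.5075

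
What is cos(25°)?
cos(25°) = 0.9063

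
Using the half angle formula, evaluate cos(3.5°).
cos(3.5°) = √((1 + cos 7°)/2) = 0.9981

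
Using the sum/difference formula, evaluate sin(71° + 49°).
sin(71° + 49°) = sin 71° cos 49° + cos 71° sin 49° = √3/2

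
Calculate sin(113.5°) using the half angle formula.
sin(113.5°) = √((1 - cos 227°)/2) = 0.9171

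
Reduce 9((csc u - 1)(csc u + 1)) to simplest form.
9((csc u - 1)(csc u + 1)) = 9(cot²u) (using Diff. of squares)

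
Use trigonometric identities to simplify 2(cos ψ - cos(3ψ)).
2(cos ψ - cos(3ψ)) = 2(2 sin(2ψ) sin ψ) (using Sum-to-product)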